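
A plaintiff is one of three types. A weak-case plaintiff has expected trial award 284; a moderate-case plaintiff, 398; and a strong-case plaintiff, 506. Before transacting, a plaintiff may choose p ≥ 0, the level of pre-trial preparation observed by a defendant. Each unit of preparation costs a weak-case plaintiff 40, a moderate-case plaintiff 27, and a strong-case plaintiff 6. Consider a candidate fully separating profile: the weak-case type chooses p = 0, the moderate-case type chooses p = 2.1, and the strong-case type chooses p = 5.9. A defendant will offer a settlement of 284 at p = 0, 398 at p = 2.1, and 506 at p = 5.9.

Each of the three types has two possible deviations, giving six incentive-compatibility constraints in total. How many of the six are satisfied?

4

Moderate-case (own payoff 398 − 27×2.1 = 341.3): to p=0 gives 284 → no gain ✓; to p=5.9 gives 506 − 27×5.9 = 346.7 → profitable ✗.
Weak-case (own payoff 284): to p=2.1 gives 398 − 40×2.1 = 314 → profitable ✗; to p=5.9 gives 506 − 40×5.9 = 270 → no gain ✓.
Strong-case (own payoff 506 − 6×5.9 = 470.6): to p=0 gives 284 → no gain ✓; to p=2.1 gives 398 − 6×2.1 = 385.4 → no gain ✓.
4 of the 6 constraints hold; not an equilibrium.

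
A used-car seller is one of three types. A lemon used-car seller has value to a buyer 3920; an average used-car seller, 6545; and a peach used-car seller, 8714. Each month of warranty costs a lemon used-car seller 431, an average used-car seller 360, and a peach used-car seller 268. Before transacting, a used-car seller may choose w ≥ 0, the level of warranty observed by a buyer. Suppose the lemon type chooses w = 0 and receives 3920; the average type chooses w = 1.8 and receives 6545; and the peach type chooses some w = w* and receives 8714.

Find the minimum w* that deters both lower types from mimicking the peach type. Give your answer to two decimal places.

11.12

Lemon type (on-path payoff 3920) won't mimic when 3920 ≥ 8714 − 431·w*, i.e. w* ≥ 11.12.
Average type (on-path payoff 6545 − 360×1.8 = 5897) won't mimic when 5897 ≥ 8714 − 360·w*, i.e. w* ≥ 7.83.
Both must hold, so w* = max(11.12, 7.83) = 11.12. The lemon type's constraint binds.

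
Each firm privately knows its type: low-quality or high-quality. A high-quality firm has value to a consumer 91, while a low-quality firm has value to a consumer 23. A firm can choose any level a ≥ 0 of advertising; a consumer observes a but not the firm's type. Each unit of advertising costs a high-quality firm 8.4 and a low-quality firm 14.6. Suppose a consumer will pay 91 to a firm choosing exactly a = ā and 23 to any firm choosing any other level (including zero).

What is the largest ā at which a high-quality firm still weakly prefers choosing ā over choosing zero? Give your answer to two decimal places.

8.10

Choosing ā yields the high-quality type 91 − 8.4·ā; choosing zero yields 23.
The high-quality type is indifferent at 91 − 8.4·ā = 23, i.e. ā = (91 − 23) / 8.4 ≈ 8.10.
For any ā above 8.10 the high-quality type would rather pool at zero, so separation collapses.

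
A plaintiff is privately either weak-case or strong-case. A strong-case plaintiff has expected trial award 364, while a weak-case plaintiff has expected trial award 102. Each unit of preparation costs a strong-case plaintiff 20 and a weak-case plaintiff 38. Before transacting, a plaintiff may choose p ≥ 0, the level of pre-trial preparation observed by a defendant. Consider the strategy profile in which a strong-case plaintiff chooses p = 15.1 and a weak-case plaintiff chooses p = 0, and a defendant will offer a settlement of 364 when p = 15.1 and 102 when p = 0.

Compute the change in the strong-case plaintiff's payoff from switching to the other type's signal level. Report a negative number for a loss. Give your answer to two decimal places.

40.00

Playing p = 15.1 the strong-case plaintiff receives 364 − 20 × 15.1 = 62.
Deviating to p = 0 yields 102 instead.
Gain from deviating: 102 − 62 = 40.00.
The gain is positive, so the strong-case type's incentive-compatibility constraint is violated — this profile is not a separating equilibrium.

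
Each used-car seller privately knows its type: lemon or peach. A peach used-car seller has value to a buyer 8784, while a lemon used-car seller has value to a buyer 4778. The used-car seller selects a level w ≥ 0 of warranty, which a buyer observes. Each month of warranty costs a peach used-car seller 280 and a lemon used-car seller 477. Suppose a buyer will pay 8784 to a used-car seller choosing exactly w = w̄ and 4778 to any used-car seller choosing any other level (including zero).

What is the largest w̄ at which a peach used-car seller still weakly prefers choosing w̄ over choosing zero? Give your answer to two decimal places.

Choosing w̄ yields the peach type 8784 − 280·w̄; choosing zero yields 4778.
The peach type is indifferent at 8784 − 280·w̄ = 4778, i.e. w̄ = (8784 − 4778) / 280 ≈ 14.31.
For any w̄ above 14.31 the peach type would rather pool at zero, so separation collapses.

14.31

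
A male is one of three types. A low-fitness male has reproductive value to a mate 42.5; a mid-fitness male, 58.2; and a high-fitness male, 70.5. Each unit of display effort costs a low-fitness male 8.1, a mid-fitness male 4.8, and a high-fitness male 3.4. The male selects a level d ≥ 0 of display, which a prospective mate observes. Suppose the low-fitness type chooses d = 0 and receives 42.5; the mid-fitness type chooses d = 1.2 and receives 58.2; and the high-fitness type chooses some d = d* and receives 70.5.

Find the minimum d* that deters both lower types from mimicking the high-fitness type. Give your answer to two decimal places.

Mid-fitness type (on-path payoff 58.2 − 4.8×1.2 = 52.44) won't mimic when 52.44 ≥ 70.5 − 4.8·d*, i.e. d* ≥ 3.76.
Low-fitness type (on-path payoff 42.5) won't mimic when 42.5 ≥ 70.5 − 8.1·d*, i.e. d* ≥ 3.46.
Both must hold, so d* = max(3.46, 3.76) = 3.76. The mid-fitness type's constraint binds.

3.76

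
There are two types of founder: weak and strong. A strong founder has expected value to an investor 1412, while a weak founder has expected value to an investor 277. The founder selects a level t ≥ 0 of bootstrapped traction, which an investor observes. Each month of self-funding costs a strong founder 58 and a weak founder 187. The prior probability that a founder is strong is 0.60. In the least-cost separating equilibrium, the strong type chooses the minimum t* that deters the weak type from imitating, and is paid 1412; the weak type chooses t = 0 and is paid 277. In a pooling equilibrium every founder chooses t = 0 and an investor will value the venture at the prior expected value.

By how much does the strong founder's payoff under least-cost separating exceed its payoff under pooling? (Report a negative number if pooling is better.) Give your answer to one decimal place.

Least-cost separating signal: t* solves 277 = 1412 − 187·t*, so t* = (1412 − 277)/187 ≈ 6.0695.
Strong type's separating payoff: 1412 − 58 × t* = 1412 − 58 × (1412 − 277)/187 = 1412 − 65830/187 ≈ 1059.968.
Pooling payoff: 0.60 × 1412 + 0.40 × 277 = 958.
Difference: 1059.968 − 958 = 101.968, i.e. 102.0 to one decimal place.
The strong type prefers to separate.

102.0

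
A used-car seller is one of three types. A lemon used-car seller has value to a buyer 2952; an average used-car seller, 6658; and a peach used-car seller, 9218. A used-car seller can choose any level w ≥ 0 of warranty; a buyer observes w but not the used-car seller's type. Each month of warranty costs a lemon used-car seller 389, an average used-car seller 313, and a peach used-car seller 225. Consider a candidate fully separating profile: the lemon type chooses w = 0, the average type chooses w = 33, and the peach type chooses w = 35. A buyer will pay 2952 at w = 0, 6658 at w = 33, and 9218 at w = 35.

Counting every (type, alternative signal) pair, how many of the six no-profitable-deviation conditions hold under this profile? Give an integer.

Lemon (own payoff 2952): to w=33 gives 6658 − 389×33 = -6179 → no gain ✓; to w=35 gives 9218 − 389×35 = -4397 → no gain ✓.
Average (own payoff 6658 − 313×33 = -3671): to w=0 gives 2952 → profitable ✗; to w=35 gives 9218 − 313×35 = -1737 → profitable ✗.
Peach (own payoff 9218 − 225×35 = 1343): to w=0 gives 2952 → profitable ✗; to w=33 gives 6658 − 225×33 = -767 → no gain ✓.
3 of the 6 constraints hold; not an equilibrium.

3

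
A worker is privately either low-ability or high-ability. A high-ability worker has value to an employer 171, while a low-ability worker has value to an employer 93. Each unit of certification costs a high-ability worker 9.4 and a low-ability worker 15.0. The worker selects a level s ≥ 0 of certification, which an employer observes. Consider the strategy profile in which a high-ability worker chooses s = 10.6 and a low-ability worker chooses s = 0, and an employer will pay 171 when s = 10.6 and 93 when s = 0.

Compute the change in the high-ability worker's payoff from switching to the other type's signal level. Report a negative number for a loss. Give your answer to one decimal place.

21.6

Playing s = 10.6 the high-ability worker receives 171 − 9.4 × 10.6 = 71.36.
Deviating to s = 0 yields 93 instead.
Gain from deviating: 93 − 71.36 = 21.64, i.e. 21.6 to one decimal place.
The gain is positive, so the high-ability type's incentive-compatibility constraint is violated — this profile is not a separating equilibrium.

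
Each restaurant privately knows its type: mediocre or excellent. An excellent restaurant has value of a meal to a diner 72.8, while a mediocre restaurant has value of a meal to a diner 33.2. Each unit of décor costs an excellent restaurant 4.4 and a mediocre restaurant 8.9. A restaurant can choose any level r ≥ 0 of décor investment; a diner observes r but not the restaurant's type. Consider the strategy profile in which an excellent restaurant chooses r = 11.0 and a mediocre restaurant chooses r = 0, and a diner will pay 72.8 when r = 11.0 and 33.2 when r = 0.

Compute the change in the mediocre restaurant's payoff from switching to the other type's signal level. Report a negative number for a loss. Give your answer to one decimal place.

Playing r = 0 the mediocre restaurant receives 33.2.
Deviating to r = 11.0 brings payment 72.8 at cost 8.9 × 11.0 = 97.9, netting -25.1.
Gain from deviating: -25.1 − 33.2 = -58.3.
The gain is negative, so the mediocre type's incentive-compatibility constraint is satisfied.

-58.3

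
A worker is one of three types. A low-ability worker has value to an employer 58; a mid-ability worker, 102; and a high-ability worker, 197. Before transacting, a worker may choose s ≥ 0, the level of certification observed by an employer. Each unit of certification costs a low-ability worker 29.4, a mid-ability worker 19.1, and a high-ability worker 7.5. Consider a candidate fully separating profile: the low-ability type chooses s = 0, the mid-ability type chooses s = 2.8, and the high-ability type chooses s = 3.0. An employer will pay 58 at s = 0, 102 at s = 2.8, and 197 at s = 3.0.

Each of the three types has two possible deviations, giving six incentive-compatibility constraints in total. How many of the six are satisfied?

Low-ability (own payoff 58): to s=2.8 gives 102 − 29.4×2.8 = 19.68 → no gain ✓; to s=3.0 gives 197 − 29.4×3.0 = 108.8 → profitable ✗.
High-ability (own payoff 197 − 7.5×3.0 = 174.5): to s=0 gives 58 → no gain ✓; to s=2.8 gives 102 − 7.5×2.8 = 81 → no gain ✓.
Mid-ability (own payoff 102 − 19.1×2.8 = 48.52): to s=0 gives 58 → profitable ✗; to s=3.0 gives 197 − 19.1×3.0 = 139.7 → profitable ✗.
3 of the 6 constraints hold; not an equilibrium.

3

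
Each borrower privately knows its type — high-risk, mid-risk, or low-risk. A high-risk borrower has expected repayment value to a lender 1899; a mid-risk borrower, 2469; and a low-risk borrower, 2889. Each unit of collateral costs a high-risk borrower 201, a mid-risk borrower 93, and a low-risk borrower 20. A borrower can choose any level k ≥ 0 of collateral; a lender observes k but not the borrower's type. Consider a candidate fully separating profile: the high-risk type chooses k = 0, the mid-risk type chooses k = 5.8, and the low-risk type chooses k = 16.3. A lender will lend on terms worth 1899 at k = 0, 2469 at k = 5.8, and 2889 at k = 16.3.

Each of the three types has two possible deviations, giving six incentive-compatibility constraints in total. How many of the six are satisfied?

Low-risk (own payoff 2889 − 20×16.3 = 2563): to k=0 gives 1899 → no gain ✓; to k=5.8 gives 2469 − 20×5.8 = 2353 → no gain ✓.
High-risk (own payoff 1899): to k=5.8 gives 2469 − 201×5.8 = 1303.2 → no gain ✓; to k=16.3 gives 2889 − 201×16.3 = -387.3 → no gain ✓.
Mid-risk (own payoff 2469 − 93×5.8 = 1929.6): to k=0 gives 1899 → no gain ✓; to k=16.3 gives 2889 − 93×16.3 = 1373.1 → no gain ✓.
6 of the 6 constraints hold; this profile is a separating equilibrium.

6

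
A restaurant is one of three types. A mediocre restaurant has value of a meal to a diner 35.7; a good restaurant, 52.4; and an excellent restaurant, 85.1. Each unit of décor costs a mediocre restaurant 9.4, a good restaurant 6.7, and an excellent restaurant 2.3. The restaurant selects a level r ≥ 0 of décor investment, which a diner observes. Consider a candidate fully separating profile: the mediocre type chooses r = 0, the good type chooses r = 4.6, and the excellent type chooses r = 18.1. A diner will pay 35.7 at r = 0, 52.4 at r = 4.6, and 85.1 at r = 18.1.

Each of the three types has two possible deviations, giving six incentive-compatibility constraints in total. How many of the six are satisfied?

5

Good (own payoff 52.4 − 6.7×4.6 = 21.58): to r=0 gives 35.7 → profitable ✗; to r=18.1 gives 85.1 − 6.7×18.1 = -36.17 → no gain ✓.
Excellent (own payoff 85.1 − 2.3×18.1 = 43.47): to r=0 gives 35.7 → no gain ✓; to r=4.6 gives 52.4 − 2.3×4.6 = 41.82 → no gain ✓.
Mediocre (own payoff 35.7): to r=4.6 gives 52.4 − 9.4×4.6 = 9.16 → no gain ✓; to r=18.1 gives 85.1 − 9.4×18.1 = -85.04 → no gain ✓.
5 of the 6 constraints hold; not an equilibrium.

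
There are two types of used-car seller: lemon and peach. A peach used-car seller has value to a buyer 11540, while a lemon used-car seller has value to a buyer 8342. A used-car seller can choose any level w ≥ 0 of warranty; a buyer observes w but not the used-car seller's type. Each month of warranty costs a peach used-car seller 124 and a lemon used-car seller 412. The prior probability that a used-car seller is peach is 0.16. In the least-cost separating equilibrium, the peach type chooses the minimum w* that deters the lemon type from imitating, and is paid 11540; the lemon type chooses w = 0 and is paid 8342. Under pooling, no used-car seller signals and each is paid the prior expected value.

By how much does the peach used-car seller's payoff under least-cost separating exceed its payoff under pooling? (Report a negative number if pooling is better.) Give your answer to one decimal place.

1723.8

Least-cost separating signal: w* solves 8342 = 11540 − 412·w*, so w* = (11540 − 8342)/412 ≈ 7.7621.
Peach type's separating payoff: 11540 − 124 × w* = 11540 − 124 × (11540 − 8342)/412 = 11540 − 396552/412 ≈ 10577.495.
Pooling payoff: 0.16 × 11540 + 0.84 × 8342 = 8853.68.
Difference: 10577.495 − 8853.68 = 1723.815, i.e. 1723.8 to one decimal place.
The peach type prefers to separate.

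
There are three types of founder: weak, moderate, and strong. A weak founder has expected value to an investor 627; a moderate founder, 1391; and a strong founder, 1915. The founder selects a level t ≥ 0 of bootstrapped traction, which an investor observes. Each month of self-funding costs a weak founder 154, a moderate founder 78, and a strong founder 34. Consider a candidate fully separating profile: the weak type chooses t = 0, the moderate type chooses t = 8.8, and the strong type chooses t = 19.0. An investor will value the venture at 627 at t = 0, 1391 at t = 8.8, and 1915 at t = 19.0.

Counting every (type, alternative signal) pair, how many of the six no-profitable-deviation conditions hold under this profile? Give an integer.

6

Strong (own payoff 1915 − 34×19.0 = 1269): to t=0 gives 627 → no gain ✓; to t=8.8 gives 1391 − 34×8.8 = 1091.8 → no gain ✓.
Moderate (own payoff 1391 − 78×8.8 = 704.6): to t=0 gives 627 → no gain ✓; to t=19.0 gives 1915 − 78×19.0 = 433 → no gain ✓.
Weak (own payoff 627): to t=8.8 gives 1391 − 154×8.8 = 35.8 → no gain ✓; to t=19.0 gives 1915 − 154×19.0 = -1011 → no gain ✓.
6 of the 6 constraints hold; this profile is a separating equilibrium.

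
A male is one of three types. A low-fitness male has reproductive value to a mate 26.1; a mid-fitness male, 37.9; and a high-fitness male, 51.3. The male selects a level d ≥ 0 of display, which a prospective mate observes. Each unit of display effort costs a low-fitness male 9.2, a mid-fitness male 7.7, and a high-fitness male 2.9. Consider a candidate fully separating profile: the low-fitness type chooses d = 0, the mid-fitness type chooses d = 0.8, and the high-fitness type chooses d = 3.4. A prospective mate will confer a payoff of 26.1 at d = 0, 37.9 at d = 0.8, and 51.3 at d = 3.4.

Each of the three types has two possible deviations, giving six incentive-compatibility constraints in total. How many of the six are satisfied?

5

High-fitness (own payoff 51.3 − 2.9×3.4 = 41.44): to d=0 gives 26.1 → no gain ✓; to d=0.8 gives 37.9 − 2.9×0.8 = 35.58 → no gain ✓.
Low-fitness (own payoff 26.1): to d=0.8 gives 37.9 − 9.2×0.8 = 30.54 → profitable ✗; to d=3.4 gives 51.3 − 9.2×3.4 = 20.02 → no gain ✓.
Mid-fitness (own payoff 37.9 − 7.7×0.8 = 31.74): to d=0 gives 26.1 → no gain ✓; to d=3.4 gives 51.3 − 7.7×3.4 = 25.12 → no gain ✓.
5 of the 6 constraints hold; not an equilibrium.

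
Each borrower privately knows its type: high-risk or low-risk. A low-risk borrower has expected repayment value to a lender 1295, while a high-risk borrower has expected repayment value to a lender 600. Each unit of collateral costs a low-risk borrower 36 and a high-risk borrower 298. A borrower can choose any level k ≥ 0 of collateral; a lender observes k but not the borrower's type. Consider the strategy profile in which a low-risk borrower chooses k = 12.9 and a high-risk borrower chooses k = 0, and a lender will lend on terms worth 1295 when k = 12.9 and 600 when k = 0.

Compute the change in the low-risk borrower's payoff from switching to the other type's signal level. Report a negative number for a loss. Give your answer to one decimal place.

Playing k = 12.9 the low-risk borrower receives 1295 − 36 × 12.9 = 830.6.
Deviating to k = 0 yields 600 instead.
Gain from deviating: 600 − 830.6 = -230.6.
The gain is negative, so the low-risk type's incentive-compatibility constraint is satisfied.

-230.6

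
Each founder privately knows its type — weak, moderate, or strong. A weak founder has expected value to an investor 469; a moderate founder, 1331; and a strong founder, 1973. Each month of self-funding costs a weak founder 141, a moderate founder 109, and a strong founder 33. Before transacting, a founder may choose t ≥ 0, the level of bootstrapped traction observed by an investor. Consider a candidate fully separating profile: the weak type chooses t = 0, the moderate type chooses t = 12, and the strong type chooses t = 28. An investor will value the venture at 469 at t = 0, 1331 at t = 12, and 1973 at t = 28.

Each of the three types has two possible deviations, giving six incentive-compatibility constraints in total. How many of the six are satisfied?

5

Weak (own payoff 469): to t=12 gives 1331 − 141×12 = -361 → no gain ✓; to t=28 gives 1973 − 141×28 = -1975 → no gain ✓.
Strong (own payoff 1973 − 33×28 = 1049): to t=0 gives 469 → no gain ✓; to t=12 gives 1331 − 33×12 = 935 → no gain ✓.
Moderate (own payoff 1331 − 109×12 = 23): to t=0 gives 469 → profitable ✗; to t=28 gives 1973 − 109×28 = -1079 → no gain ✓.
5 of the 6 constraints hold; not an equilibrium.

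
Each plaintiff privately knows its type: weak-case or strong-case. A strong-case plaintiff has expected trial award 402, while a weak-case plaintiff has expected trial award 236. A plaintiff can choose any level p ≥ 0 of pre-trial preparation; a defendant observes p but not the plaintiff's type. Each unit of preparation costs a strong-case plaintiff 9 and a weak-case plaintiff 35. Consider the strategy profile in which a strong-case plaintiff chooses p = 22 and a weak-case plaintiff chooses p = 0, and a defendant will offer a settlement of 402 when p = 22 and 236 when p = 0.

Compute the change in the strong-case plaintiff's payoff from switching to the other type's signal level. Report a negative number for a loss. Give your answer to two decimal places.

32.00

Playing p = 22 the strong-case plaintiff receives 402 − 9 × 22 = 204.
Deviating to p = 0 yields 236 instead.
Gain from deviating: 236 − 204 = 32.00.
The gain is positive, so the strong-case type's incentive-compatibility constraint is violated — this profile is not a separating equilibrium.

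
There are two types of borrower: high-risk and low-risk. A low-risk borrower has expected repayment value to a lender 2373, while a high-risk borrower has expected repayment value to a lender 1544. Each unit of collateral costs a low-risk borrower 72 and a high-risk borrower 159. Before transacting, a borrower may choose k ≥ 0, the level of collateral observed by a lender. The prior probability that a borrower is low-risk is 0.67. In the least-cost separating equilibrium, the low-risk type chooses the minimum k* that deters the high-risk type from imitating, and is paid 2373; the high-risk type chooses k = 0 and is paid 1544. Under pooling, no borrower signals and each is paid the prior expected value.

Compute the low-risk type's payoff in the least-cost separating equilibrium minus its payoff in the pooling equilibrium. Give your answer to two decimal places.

Least-cost separating signal: k* solves 1544 = 2373 − 159·k*, so k* = (2373 − 1544)/159 ≈ 5.2138.
Low-risk type's separating payoff: 2373 − 72 × k* = 2373 − 72 × (2373 − 1544)/159 = 2373 − 59688/159 ≈ 1997.6038.
Pooling payoff: 0.67 × 2373 + 0.33 × 1544 = 2099.43.
Difference: 1997.6038 − 2099.43 = -101.8262, i.e. -101.83 to two decimal places.
The low-risk type would prefer the pooling outcome.

-101.83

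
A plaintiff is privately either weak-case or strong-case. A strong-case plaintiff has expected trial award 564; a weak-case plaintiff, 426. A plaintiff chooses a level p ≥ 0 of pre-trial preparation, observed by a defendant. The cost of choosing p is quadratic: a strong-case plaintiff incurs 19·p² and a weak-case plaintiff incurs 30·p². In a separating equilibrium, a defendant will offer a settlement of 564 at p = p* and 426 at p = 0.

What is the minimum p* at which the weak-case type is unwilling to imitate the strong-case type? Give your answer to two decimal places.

The weak-case type at p = 0 receives 426; imitating at p* yields 564 − 30·p*².
Indifference: 426 = 564 − 30·p*², so p*² = (564 − 426) / 30 = 4.6.
p* = √4.6 ≈ 2.14.

2.14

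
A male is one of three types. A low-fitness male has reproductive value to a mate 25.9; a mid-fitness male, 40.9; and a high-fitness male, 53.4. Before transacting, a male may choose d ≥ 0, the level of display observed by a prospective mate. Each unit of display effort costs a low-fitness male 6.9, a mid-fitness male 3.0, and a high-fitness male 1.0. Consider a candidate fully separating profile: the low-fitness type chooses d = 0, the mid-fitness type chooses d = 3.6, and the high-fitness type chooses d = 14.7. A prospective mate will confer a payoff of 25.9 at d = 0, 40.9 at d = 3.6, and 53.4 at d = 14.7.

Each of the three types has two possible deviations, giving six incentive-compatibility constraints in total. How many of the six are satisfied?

Low-fitness (own payoff 25.9): to d=3.6 gives 40.9 − 6.9×3.6 = 16.06 → no gain ✓; to d=14.7 gives 53.4 − 6.9×14.7 = -48.03 → no gain ✓.
High-fitness (own payoff 53.4 − 1.0×14.7 = 38.7): to d=0 gives 25.9 → no gain ✓; to d=3.6 gives 40.9 − 1.0×3.6 = 37.3 → no gain ✓.
Mid-fitness (own payoff 40.9 − 3.0×3.6 = 30.1): to d=0 gives 25.9 → no gain ✓; to d=14.7 gives 53.4 − 3.0×14.7 = 9.3 → no gain ✓.
6 of the 6 constraints hold; this profile is a separating equilibrium.

6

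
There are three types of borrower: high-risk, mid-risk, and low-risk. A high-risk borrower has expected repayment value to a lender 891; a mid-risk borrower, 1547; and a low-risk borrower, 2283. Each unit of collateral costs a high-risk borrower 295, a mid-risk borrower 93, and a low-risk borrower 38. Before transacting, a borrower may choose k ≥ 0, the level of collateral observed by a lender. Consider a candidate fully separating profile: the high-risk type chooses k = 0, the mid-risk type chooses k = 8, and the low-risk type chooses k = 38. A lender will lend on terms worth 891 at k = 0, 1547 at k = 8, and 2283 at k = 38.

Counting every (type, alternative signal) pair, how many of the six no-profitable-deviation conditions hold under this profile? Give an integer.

3

High-risk (own payoff 891): to k=8 gives 1547 − 295×8 = -813 → no gain ✓; to k=38 gives 2283 − 295×38 = -8927 → no gain ✓.
Mid-risk (own payoff 1547 − 93×8 = 803): to k=0 gives 891 → profitable ✗; to k=38 gives 2283 − 93×38 = -1251 → no gain ✓.
Low-risk (own payoff 2283 − 38×38 = 839): to k=0 gives 891 → profitable ✗; to k=8 gives 1547 − 38×8 = 1243 → profitable ✗.
3 of the 6 constraints hold; not an equilibrium.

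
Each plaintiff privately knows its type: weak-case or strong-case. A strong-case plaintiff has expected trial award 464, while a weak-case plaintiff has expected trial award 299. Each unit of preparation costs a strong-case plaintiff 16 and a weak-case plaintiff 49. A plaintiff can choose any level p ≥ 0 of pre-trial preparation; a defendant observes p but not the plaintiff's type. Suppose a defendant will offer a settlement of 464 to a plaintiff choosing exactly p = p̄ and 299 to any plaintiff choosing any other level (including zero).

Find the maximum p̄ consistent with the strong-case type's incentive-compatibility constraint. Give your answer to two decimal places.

10.31

Choosing p̄ yields the strong-case type 464 − 16·p̄; choosing zero yields 299.
The strong-case type is indifferent at 464 − 16·p̄ = 299, i.e. p̄ = (464 − 299) / 16 ≈ 10.31.
For any p̄ above 10.31 the strong-case type would rather pool at zero, so separation collapses.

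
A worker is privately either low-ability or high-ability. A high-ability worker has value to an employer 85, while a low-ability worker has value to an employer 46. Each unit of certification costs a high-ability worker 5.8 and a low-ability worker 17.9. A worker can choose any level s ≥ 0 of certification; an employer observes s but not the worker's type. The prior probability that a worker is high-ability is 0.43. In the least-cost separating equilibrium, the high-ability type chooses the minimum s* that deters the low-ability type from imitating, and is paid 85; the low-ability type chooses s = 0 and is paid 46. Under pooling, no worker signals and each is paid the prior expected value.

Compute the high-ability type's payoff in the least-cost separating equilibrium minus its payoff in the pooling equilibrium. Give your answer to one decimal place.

9.6

Least-cost separating signal: s* solves 46 = 85 − 17.9·s*, so s* = (85 − 46)/17.9 ≈ 2.1788.
High-ability type's separating payoff: 85 − 5.8 × s* = 85 − 5.8 × (85 − 46)/17.9 = 85 − 226.2/17.9 ≈ 72.363.
Pooling payoff: 0.43 × 85 + 0.57 × 46 = 62.77.
Difference: 72.363 − 62.77 = 9.593, i.e. 9.6 to one decimal place.
The high-ability type prefers to separate.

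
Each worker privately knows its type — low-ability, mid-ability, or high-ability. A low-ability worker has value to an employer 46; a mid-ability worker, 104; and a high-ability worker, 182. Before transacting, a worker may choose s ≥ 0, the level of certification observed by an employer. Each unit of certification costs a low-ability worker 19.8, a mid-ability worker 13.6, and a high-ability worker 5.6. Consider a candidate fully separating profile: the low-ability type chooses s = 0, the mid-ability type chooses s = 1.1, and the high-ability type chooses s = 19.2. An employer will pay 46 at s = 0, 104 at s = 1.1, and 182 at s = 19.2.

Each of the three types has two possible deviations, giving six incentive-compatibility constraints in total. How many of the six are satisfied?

Low-ability (own payoff 46): to s=1.1 gives 104 − 19.8×1.1 = 82.22 → profitable ✗; to s=19.2 gives 182 − 19.8×19.2 = -198.16 → no gain ✓.
High-ability (own payoff 182 − 5.6×19.2 = 74.48): to s=0 gives 46 → no gain ✓; to s=1.1 gives 104 − 5.6×1.1 = 97.84 → profitable ✗.
Mid-ability (own payoff 104 − 13.6×1.1 = 89.04): to s=0 gives 46 → no gain ✓; to s=19.2 gives 182 − 13.6×19.2 = -79.12 → no gain ✓.
4 of the 6 constraints hold; not an equilibrium.

4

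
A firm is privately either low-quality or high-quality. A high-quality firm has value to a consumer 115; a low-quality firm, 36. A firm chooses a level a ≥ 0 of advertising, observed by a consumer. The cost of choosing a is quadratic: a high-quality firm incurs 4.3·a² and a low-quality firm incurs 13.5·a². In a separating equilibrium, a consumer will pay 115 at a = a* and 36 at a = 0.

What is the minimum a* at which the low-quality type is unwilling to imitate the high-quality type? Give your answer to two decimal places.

The low-quality type at a = 0 receives 36; imitating at a* yields 115 − 13.5·a*².
Indifference: 36 = 115 − 13.5·a*², so a*² = (115 − 36) / 13.5 ≈ 5.8519.
a* = √5.8519 ≈ 2.42.

2.42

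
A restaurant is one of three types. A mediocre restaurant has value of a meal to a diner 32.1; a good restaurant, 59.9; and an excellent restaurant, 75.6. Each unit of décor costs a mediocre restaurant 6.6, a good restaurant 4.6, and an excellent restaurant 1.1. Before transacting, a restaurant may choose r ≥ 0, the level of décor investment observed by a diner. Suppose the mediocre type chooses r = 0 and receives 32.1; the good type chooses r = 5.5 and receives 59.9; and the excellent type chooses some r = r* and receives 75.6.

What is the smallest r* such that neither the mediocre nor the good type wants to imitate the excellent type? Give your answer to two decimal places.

8.91

Mediocre type (on-path payoff 32.1) won't mimic when 32.1 ≥ 75.6 − 6.6·r*, i.e. r* ≥ 6.59.
Good type (on-path payoff 59.9 − 4.6×5.5 = 34.6) won't mimic when 34.6 ≥ 75.6 − 4.6·r*, i.e. r* ≥ 8.91.
Both must hold, so r* = max(6.59, 8.91) = 8.91. The good type's constraint binds.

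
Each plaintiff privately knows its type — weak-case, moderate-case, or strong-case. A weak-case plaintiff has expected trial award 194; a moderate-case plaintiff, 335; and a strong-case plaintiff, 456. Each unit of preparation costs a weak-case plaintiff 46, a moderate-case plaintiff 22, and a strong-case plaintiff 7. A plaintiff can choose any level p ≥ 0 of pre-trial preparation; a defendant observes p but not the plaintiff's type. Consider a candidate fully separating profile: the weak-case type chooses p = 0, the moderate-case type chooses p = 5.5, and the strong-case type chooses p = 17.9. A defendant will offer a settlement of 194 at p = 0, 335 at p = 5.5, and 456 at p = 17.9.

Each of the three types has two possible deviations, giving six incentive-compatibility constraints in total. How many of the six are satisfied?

6

Strong-case (own payoff 456 − 7×17.9 = 330.7): to p=0 gives 194 → no gain ✓; to p=5.5 gives 335 − 7×5.5 = 296.5 → no gain ✓.
Moderate-case (own payoff 335 − 22×5.5 = 214): to p=0 gives 194 → no gain ✓; to p=17.9 gives 456 − 22×17.9 = 62.2 → no gain ✓.
Weak-case (own payoff 194): to p=5.5 gives 335 − 46×5.5 = 82 → no gain ✓; to p=17.9 gives 456 − 46×17.9 = -367.4 → no gain ✓.
6 of the 6 constraints hold; this profile is a separating equilibrium.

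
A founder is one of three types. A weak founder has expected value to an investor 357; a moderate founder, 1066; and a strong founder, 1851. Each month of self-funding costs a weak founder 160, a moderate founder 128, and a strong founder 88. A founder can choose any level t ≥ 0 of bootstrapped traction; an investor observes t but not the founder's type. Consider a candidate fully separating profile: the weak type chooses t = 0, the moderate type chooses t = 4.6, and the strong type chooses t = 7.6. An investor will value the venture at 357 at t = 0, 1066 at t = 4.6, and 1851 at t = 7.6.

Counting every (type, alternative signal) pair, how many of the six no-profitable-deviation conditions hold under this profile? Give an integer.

4

Strong (own payoff 1851 − 88×7.6 = 1182.2): to t=0 gives 357 → no gain ✓; to t=4.6 gives 1066 − 88×4.6 = 661.2 → no gain ✓.
Moderate (own payoff 1066 − 128×4.6 = 477.2): to t=0 gives 357 → no gain ✓; to t=7.6 gives 1851 − 128×7.6 = 878.2 → profitable ✗.
Weak (own payoff 357): to t=4.6 gives 1066 − 160×4.6 = 330 → no gain ✓; to t=7.6 gives 1851 − 160×7.6 = 635 → profitable ✗.
4 of the 6 constraints hold; not an equilibrium.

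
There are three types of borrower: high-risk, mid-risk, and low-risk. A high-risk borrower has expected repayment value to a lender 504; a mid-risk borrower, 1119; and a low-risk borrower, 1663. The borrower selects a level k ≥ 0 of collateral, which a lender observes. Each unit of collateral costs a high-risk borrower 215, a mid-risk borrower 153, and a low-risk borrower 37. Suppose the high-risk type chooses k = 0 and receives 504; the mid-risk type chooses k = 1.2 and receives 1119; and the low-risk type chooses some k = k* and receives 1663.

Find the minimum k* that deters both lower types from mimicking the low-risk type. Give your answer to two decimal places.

Mid-risk type (on-path payoff 1119 − 153×1.2 = 935.4) won't mimic when 935.4 ≥ 1663 − 153·k*, i.e. k* ≥ 4.76.
High-risk type (on-path payoff 504) won't mimic when 504 ≥ 1663 − 215·k*, i.e. k* ≥ 5.39.
Both must hold, so k* = max(5.39, 4.76) = 5.39. The high-risk type's constraint binds.

5.39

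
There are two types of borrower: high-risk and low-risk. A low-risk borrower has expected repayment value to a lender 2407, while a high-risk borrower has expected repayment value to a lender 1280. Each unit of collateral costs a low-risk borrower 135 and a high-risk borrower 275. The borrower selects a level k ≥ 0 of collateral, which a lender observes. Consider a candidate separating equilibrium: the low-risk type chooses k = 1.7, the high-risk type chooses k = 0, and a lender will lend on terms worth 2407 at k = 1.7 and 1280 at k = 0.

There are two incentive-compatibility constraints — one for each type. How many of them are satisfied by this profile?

1

Low-risk type: signal → 2407 − 135 × 1.7 = 2177.5; deviate to 0 → 1280. IC holds (2177.5 ≥ 1280).
High-risk type: stay at 0 → 1280; mimic → 2407 − 275 × 1.7 = 1939.5. IC fails (1280 < 1939.5).
1 of 2 constraints hold, so this profile is not an equilibrium.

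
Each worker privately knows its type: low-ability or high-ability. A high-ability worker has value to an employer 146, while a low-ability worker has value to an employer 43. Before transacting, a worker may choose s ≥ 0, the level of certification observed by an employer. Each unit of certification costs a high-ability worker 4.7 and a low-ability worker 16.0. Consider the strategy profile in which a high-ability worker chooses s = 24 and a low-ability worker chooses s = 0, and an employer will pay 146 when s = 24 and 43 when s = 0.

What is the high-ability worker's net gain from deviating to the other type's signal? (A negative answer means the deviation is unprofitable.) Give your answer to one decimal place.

9.8

Playing s = 24 the high-ability worker receives 146 − 4.7 × 24 = 33.2.
Deviating to s = 0 yields 43 instead.
Gain from deviating: 43 − 33.2 = 9.8.
The gain is positive, so the high-ability type's incentive-compatibility constraint is violated — this profile is not a separating equilibrium.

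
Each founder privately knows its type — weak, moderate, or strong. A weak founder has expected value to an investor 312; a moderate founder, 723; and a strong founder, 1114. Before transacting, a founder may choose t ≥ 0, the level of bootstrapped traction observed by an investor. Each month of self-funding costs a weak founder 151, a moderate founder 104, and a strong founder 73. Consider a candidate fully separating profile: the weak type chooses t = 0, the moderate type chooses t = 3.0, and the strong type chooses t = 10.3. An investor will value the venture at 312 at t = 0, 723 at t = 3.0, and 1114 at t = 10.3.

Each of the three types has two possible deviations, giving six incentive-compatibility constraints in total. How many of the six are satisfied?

5

Strong (own payoff 1114 − 73×10.3 = 362.1): to t=0 gives 312 → no gain ✓; to t=3.0 gives 723 − 73×3.0 = 504 → profitable ✗.
Moderate (own payoff 723 − 104×3.0 = 411): to t=0 gives 312 → no gain ✓; to t=10.3 gives 1114 − 104×10.3 = 42.8 → no gain ✓.
Weak (own payoff 312): to t=3.0 gives 723 − 151×3.0 = 270 → no gain ✓; to t=10.3 gives 1114 − 151×10.3 = -441.3 → no gain ✓.
5 of the 6 constraints hold; not an equilibrium.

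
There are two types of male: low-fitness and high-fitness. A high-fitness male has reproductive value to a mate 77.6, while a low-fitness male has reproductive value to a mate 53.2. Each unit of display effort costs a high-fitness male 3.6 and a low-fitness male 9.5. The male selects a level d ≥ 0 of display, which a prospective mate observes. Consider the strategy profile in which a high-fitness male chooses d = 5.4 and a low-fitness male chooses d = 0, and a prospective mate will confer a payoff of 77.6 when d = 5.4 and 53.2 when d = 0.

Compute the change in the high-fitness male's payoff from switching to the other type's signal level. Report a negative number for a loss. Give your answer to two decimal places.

-4.96

Playing d = 5.4 the high-fitness male receives 77.6 − 3.6 × 5.4 = 58.16.
Deviating to d = 0 yields 53.2 instead.
Gain from deviating: 53.2 − 58.16 = -4.96.
The gain is negative, so the high-fitness type's incentive-compatibility constraint is satisfied.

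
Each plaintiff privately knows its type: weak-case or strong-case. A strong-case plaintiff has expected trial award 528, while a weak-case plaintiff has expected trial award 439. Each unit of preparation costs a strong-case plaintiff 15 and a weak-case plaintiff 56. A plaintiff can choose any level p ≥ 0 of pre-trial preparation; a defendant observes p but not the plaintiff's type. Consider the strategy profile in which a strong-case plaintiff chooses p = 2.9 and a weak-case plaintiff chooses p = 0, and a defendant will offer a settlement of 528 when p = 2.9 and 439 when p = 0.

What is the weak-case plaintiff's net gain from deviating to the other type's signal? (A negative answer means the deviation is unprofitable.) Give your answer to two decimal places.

Playing p = 0 the weak-case plaintiff receives 439.
Deviating to p = 2.9 brings payment 528 at cost 56 × 2.9 = 162.4, netting 365.6.
Gain from deviating: 365.6 − 439 = -73.40.
The gain is negative, so the weak-case type's incentive-compatibility constraint is satisfied.

-73.40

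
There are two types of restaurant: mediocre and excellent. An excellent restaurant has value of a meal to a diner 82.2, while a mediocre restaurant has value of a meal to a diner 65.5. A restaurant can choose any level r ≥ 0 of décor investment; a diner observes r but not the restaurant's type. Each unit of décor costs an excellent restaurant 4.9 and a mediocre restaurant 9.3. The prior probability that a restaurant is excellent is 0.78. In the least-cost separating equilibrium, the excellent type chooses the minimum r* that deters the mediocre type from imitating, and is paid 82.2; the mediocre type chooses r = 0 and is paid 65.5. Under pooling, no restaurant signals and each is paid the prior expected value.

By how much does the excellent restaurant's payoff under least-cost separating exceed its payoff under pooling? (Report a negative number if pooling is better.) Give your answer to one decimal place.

Least-cost separating signal: r* solves 65.5 = 82.2 − 9.3·r*, so r* = (82.2 − 65.5)/9.3 ≈ 1.7957.
Excellent type's separating payoff: 82.2 − 4.9 × r* = 82.2 − 4.9 × (82.2 − 65.5)/9.3 = 82.2 − 81.83/9.3 ≈ 73.401.
Pooling payoff: 0.78 × 82.2 + 0.22 × 65.5 = 78.526.
Difference: 73.401 − 78.526 = -5.125, i.e. -5.1 to one decimal place.
The excellent type would prefer the pooling outcome.

-5.1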